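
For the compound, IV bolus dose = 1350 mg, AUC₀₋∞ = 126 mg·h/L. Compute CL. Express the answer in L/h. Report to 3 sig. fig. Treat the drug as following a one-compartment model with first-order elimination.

10.7 L/h

CL = Dose / AUC = 1350 / 126 = 10.71 L/h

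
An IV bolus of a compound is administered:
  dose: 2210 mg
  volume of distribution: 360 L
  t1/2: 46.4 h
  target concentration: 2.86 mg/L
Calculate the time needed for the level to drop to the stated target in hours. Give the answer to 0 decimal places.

51 h

C₀ = Dose / Vd = 2210 / 360 = 6.139 mg/L
k = ln2 / t½ = 0.693147 / 46.4 = 0.01494 h⁻¹
t = ln(C₀ / C) / k = ln(6.139 / 2.86) / 0.01494
  = ln(2.147) / 0.01494 = 0.7641 / 0.01494 = 51.14 h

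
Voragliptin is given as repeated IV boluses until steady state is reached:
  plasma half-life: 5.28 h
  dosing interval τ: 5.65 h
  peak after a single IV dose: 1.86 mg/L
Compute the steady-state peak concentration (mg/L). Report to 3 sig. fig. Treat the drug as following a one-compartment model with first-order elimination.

3.55 mg/L

k = ln2 / t½ = 0.693147 / 5.28 = 0.1313 h⁻¹
e^(−kτ) = e^(−0.1313 × 5.65) = 0.4762
Accumulation ratio R = 1 / (1 − e^(−kτ)) = 1 / (1 − 0.4762) = 1.909
Steady-state peak = C₀ × R = 1.86 × 1.909 = 3.551 mg/L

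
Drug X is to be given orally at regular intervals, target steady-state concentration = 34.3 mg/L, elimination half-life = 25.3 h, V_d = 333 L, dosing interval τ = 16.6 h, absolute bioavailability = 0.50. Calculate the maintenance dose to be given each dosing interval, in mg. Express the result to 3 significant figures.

10400 mg

k = ln2 / t½ = 0.693147 / 25.3 = 0.02740 h⁻¹
CL = k × Vd = 0.02740 × 333 = 9.124 L/h
At steady state, F × (Dose/τ) = Css × CL.
Dose = Css × CL × τ / F = 34.3 × 9.124 × 16.6 / 0.50 = 10390 mg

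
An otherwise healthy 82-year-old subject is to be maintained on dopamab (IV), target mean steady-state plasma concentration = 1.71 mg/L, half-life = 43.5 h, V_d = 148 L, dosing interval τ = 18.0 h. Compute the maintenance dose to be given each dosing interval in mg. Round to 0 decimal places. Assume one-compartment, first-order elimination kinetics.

k = ln2 / t½ = 0.693147 / 43.5 = 0.01593 h⁻¹
CL = k × Vd = 0.01593 × 148 = 2.358 L/h
At steady state, Dose/τ = Css × CL.
Dose = Css × CL × τ = 1.71 × 2.358 × 18.0 = 72.58 mg

73 mg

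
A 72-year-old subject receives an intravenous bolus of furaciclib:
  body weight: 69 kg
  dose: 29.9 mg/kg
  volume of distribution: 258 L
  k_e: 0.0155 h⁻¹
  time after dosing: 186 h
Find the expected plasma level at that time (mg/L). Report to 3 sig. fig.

Total dose = 29.9 × 69 = 2063 mg
C₀ = Dose / Vd = 2063 / 258 = 7.996 mg/L
C = C₀ · e^(−k·t) = 7.996 × e^(−0.01550 × 186)
  = 7.996 × 0.05597 = 0.4475 mg/L

0.448 mg/L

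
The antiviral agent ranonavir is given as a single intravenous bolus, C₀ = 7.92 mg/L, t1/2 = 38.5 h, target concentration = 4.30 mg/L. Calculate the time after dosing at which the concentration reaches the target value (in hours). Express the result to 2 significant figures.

k = ln2 / t½ = 0.693147 / 38.5 = 0.01800 h⁻¹
t = ln(C₀ / C) / k = ln(7.920 / 4.30) / 0.01800
  = ln(1.842) / 0.01800 = 0.6109 / 0.01800 = 33.94 h

34 h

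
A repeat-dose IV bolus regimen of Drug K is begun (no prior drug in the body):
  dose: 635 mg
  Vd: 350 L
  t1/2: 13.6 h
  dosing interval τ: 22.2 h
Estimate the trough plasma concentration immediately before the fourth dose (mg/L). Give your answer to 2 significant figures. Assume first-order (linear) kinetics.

C₀ per dose = Dose / Vd = 635 / 350 = 1.814 mg/L
k = ln2 / t½ = 0.693147 / 13.6 = 0.05097 h⁻¹
Fraction remaining after one interval: r = e^(−kτ) = e^(−0.05097 × 22.2) = 0.3225
Before dose 4, 3 doses have been given (aged 1τ, 2τ, 3τ).
C_trough = C₀ × (r + r² + … + r^3) = C₀ × r(1−r^3)/(1−r)
        = 1.814 × 0.3225 × (1 − 0.03354) / (1 − 0.3225) = 0.8345 mg/L

0.83 mg/L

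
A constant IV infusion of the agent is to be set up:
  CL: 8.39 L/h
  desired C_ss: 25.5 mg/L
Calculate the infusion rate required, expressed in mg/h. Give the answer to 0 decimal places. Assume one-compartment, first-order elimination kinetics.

At steady state, infusion rate R₀ = Css × CL = 25.5 × 8.390 = 213.9 mg/h

214 mg/h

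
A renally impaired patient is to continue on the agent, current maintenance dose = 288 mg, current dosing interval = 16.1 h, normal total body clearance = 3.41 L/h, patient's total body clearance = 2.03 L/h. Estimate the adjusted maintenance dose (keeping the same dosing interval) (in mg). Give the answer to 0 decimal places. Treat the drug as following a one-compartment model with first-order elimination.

171 mg

To keep the same average steady-state level, dosing rate must scale with clearance.
CL ratio = 2.03 / 3.41 = 0.5953
New dose (same interval) = 288 × 0.5953 = 171.4 mg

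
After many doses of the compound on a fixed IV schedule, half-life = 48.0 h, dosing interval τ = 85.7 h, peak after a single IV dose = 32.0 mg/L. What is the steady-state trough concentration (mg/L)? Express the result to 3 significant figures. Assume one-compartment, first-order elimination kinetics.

k = ln2 / t½ = 0.693147 / 48.0 = 0.01444 h⁻¹
e^(−kτ) = e^(−0.01444 × 85.7) = 0.2901
Accumulation ratio R = 1 / (1 − e^(−kτ)) = 1 / (1 − 0.2901) = 1.409
Steady-state trough = C₀ × R × e^(−kτ) = 32.0 × 1.409 × 0.2901 = 13.08 mg/L

13.1 mg/L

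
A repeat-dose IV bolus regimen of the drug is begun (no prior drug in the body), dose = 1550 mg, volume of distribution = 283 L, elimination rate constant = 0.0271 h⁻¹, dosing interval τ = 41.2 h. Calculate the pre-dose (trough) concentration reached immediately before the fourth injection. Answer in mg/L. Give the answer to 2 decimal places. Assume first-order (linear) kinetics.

C₀ per dose = Dose / Vd = 1550 / 283 = 5.477 mg/L
Fraction remaining after one interval: r = e^(−kτ) = e^(−0.02710 × 41.2) = 0.3274
Before dose 4, 3 doses have been given (aged 1τ, 2τ, 3τ).
C_trough = C₀ × (r + r² + … + r^3) = C₀ × r(1−r^3)/(1−r)
        = 5.477 × 0.3274 × (1 − 0.03509) / (1 − 0.3274) = 2.572 mg/L

2.57 mg/L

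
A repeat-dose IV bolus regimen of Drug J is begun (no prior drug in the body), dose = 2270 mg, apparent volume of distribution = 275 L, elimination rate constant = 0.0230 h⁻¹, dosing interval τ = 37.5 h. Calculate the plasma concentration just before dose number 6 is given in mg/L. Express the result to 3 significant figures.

C₀ per dose = Dose / Vd = 2270 / 275 = 8.255 mg/L
Fraction remaining after one interval: r = e^(−kτ) = e^(−0.02300 × 37.5) = 0.4221
Before dose 6, 5 doses have been given (aged 1τ, 2τ, 3τ, 4τ, 5τ).
C_trough = C₀ × (r + r² + … + r^5) = C₀ × r(1−r^5)/(1−r)
        = 8.255 × 0.4221 × (1 − 0.01340) / (1 − 0.4221) = 5.949 mg/L

5.95 mg/L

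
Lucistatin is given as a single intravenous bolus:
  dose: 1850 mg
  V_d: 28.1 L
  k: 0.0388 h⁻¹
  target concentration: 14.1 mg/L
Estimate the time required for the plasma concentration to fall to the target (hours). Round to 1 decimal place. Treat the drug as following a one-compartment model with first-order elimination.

C₀ = Dose / Vd = 1850 / 28.1 = 65.84 mg/L
t = ln(C₀ / C) / k = ln(65.84 / 14.1) / 0.03880
  = ln(4.670) / 0.03880 = 1.541 / 0.03880 = 39.72 h

39.7 h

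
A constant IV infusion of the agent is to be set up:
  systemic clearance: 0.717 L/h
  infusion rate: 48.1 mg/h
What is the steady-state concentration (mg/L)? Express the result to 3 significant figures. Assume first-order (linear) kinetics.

67.1 mg/L

At steady state Css = R₀ / CL = 48.1 / 0.7170 = 67.09 mg/L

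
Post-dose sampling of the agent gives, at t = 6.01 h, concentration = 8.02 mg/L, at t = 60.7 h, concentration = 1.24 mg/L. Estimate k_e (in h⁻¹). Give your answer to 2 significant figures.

0.034 h⁻¹

k = ln(C₁/C₂) / (t₂ − t₁) = ln(8.02/1.24) / (60.7 − 6.01)
  = 1.867 / 54.69 = 0.03414 h⁻¹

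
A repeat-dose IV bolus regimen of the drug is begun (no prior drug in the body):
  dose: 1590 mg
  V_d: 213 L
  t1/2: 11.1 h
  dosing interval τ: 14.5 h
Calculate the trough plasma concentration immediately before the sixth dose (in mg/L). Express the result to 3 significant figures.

C₀ per dose = Dose / Vd = 1590 / 213 = 7.465 mg/L
k = ln2 / t½ = 0.693147 / 11.1 = 0.06245 h⁻¹
Fraction remaining after one interval: r = e^(−kτ) = e^(−0.06245 × 14.5) = 0.4043
Before dose 6, 5 doses have been given (aged 1τ, 2τ, 3τ, 4τ, 5τ).
C_trough = C₀ × (r + r² + … + r^5) = C₀ × r(1−r^5)/(1−r)
        = 7.465 × 0.4043 × (1 − 0.01080) / (1 − 0.4043) = 5.012 mg/L

5.01 mg/L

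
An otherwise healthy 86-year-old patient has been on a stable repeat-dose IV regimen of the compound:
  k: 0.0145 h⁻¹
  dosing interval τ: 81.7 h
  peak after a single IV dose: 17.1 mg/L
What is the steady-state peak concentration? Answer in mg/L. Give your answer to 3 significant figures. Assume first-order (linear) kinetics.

24.6 mg/L

e^(−kτ) = e^(−0.01450 × 81.7) = 0.3059
Accumulation ratio R = 1 / (1 − e^(−kτ)) = 1 / (1 − 0.3059) = 1.441
Steady-state peak = C₀ × R = 17.1 × 1.441 = 24.64 mg/L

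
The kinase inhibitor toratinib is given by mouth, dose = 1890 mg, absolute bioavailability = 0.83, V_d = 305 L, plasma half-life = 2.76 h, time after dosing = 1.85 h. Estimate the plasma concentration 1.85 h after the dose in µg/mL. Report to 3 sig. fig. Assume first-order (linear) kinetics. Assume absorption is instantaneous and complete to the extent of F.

3.23 µg/mL

Amount reaching circulation = F × Dose = 0.83 × 1890 = 1569 mg
C₀ = F·Dose / Vd = 1569 / 305 = 5.144 mg/L
k = ln2 / t½ = 0.693147 / 2.76 = 0.2511 h⁻¹
C = C₀ · e^(−k·t) = 5.144 × e^(−0.2511 × 1.85)
  = 5.144 × 0.6284 = 3.232 mg/L
(3.232 mg/L = 3.232 µg/mL)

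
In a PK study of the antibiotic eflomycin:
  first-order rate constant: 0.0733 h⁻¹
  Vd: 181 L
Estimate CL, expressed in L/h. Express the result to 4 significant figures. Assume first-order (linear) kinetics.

CL = k × Vd = 0.0733 × 181 = 13.27 L/h

13.27 L/h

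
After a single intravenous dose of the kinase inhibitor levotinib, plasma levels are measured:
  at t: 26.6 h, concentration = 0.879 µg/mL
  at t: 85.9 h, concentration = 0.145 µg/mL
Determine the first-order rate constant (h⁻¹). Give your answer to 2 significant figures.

k = ln(C₁/C₂) / (t₂ − t₁) = ln(0.879/0.145) / (85.9 − 26.6)
  = 1.802 / 59.30 = 0.03039 h⁻¹

0.030 h⁻¹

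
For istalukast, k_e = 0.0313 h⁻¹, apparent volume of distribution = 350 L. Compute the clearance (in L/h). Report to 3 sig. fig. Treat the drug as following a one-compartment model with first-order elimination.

CL = k × Vd = 0.0313 × 350 = 10.96 L/h

11.0 L/h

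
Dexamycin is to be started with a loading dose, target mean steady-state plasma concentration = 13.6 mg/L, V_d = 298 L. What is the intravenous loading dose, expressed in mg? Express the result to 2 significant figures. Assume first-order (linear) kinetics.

4100 mg

LD = Css × Vd = 13.6 × 298 = 4053 mg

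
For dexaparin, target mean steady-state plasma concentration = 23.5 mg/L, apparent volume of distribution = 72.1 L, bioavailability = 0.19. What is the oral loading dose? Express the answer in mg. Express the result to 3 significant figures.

LD = Css × Vd / F = 23.5 × 72.1 / 0.19 = 8918 mg

8920 mg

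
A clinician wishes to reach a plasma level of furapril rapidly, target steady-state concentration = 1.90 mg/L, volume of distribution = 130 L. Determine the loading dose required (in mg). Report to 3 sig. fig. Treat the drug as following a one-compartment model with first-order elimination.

LD = Css × Vd = 1.90 × 130 = 247.0 mg

247 mg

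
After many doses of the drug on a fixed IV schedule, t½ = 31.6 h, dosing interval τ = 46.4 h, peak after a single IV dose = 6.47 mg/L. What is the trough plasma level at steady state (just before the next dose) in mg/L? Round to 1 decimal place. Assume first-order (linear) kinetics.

3.7 mg/L

k = ln2 / t½ = 0.693147 / 31.6 = 0.02194 h⁻¹
e^(−kτ) = e^(−0.02194 × 46.4) = 0.3613
Accumulation ratio R = 1 / (1 − e^(−kτ)) = 1 / (1 − 0.3613) = 1.566
Steady-state trough = C₀ × R × e^(−kτ) = 6.47 × 1.566 × 0.3613 = 3.661 mg/L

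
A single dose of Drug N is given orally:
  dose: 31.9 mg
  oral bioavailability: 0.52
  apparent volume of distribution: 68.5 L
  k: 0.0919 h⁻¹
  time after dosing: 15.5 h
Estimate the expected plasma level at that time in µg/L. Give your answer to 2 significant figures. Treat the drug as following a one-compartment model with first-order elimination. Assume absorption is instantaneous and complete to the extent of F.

58 µg/L

Amount reaching circulation = F × Dose = 0.52 × 31.90 = 16.59 mg
C₀ = F·Dose / Vd = 16.59 / 68.5 = 0.2422 mg/L
C = C₀ · e^(−k·t) = 0.2422 × e^(−0.09190 × 15.5)
  = 0.2422 × 0.2406 = 0.05827 mg/L
Convert: 0.05827 mg/L × 1000 = 58.27 µg/L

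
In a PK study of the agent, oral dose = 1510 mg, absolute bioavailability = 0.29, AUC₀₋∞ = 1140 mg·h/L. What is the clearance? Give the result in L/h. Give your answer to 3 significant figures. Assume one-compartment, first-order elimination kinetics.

CL = F·Dose / AUC = 0.29 × 1510 / 1140 = 0.3841 L/h

0.384 L/h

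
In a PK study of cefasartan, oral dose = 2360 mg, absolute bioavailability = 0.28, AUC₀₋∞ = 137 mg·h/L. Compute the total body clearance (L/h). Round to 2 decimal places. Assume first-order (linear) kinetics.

CL = F·Dose / AUC = 0.28 × 2360 / 137 = 4.823 L/h

4.82 L/h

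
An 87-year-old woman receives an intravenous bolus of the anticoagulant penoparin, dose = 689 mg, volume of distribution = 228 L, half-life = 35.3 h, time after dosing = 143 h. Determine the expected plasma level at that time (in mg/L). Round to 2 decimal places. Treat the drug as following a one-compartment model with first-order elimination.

0.18 mg/L

C₀ = Dose / Vd = 689.0 / 228 = 3.022 mg/L
k = ln2 / t½ = 0.693147 / 35.3 = 0.01964 h⁻¹
C = C₀ · e^(−k·t) = 3.022 × e^(−0.01964 × 143)
  = 3.022 × 0.06029 = 0.1822 mg/L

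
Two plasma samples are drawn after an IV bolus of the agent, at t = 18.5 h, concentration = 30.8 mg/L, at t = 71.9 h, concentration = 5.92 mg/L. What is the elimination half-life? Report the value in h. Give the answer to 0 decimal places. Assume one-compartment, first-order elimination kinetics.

22 h

k = ln(C₁/C₂) / (t₂ − t₁) = ln(30.8/5.92) / (71.9 − 18.5)
  = 1.649 / 53.40 = 0.03088 h⁻¹
t½ = ln2 / k = 0.693147 / 0.03088 = 22.45 h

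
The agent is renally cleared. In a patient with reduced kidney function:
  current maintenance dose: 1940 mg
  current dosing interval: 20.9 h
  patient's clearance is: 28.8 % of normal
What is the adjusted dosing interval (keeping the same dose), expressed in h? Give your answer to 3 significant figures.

72.6 h

To keep the same average steady-state level, dosing rate must scale with clearance.
CL ratio = 28.8 / 100 = 0.2880
New interval (same dose) = 20.9 / 0.2880 = 72.57 h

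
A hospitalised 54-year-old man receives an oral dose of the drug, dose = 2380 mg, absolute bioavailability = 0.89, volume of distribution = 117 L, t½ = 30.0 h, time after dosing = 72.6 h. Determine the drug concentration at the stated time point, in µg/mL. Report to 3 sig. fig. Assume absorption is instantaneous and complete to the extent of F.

Amount reaching circulation = F × Dose = 0.89 × 2380 = 2118 mg
C₀ = F·Dose / Vd = 2118 / 117 = 18.10 mg/L
k = ln2 / t½ = 0.693147 / 30.0 = 0.02310 h⁻¹
C = C₀ · e^(−k·t) = 18.10 × e^(−0.02310 × 72.6)
  = 18.10 × 0.1869 = 3.383 mg/L
(3.383 mg/L = 3.383 µg/mL)

3.38 µg/mL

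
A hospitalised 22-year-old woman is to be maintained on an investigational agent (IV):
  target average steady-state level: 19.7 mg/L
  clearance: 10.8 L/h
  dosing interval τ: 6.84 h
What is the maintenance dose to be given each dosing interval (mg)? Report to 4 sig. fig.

1455 mg

At steady state, Dose/τ = Css × CL.
Dose = Css × CL × τ = 19.7 × 10.80 × 6.84 = 1455 mg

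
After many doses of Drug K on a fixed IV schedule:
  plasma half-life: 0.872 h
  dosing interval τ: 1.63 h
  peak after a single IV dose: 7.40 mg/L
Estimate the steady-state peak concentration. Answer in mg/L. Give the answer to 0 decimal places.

k = ln2 / t½ = 0.693147 / 0.872 = 0.7949 h⁻¹
e^(−kτ) = e^(−0.7949 × 1.63) = 0.2737
Accumulation ratio R = 1 / (1 − e^(−kτ)) = 1 / (1 − 0.2737) = 1.377
Steady-state peak = C₀ × R = 7.40 × 1.377 = 10.19 mg/L

10 mg/L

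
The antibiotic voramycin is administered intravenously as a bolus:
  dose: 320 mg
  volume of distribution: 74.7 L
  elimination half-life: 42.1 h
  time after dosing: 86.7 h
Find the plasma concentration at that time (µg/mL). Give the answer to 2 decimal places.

C₀ = Dose / Vd = 320.0 / 74.7 = 4.284 mg/L
k = ln2 / t½ = 0.693147 / 42.1 = 0.01646 h⁻¹
C = C₀ · e^(−k·t) = 4.284 × e^(−0.01646 × 86.7)
  = 4.284 × 0.2400 = 1.028 mg/L
(1.028 mg/L = 1.028 µg/mL)

1.03 µg/mL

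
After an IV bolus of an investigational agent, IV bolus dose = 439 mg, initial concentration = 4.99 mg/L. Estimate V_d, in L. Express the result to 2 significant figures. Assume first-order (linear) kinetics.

Vd = Dose / C₀ = 439.0 / 4.99 = 87.98 L

88 L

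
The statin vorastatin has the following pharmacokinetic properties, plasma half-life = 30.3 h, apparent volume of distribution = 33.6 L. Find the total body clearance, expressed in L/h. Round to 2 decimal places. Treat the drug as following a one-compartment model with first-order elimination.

0.77 L/h

k = ln2 / t½ = 0.693147 / 30.3 = 0.02288 h⁻¹
CL = k × Vd = 0.02288 × 33.6 = 0.7688 L/h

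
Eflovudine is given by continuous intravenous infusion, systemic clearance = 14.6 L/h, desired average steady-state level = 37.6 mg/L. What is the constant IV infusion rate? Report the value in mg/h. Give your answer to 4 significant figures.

549.0 mg/h

At steady state, infusion rate R₀ = Css × CL = 37.6 × 14.60 = 549.0 mg/h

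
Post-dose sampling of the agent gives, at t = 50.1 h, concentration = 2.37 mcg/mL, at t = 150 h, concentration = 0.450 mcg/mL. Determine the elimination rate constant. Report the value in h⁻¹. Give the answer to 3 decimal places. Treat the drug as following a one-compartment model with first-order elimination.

k = ln(C₁/C₂) / (t₂ − t₁) = ln(2.37/0.450) / (150 − 50.1)
  = 1.661 / 99.90 = 0.01663 h⁻¹

0.017 h⁻¹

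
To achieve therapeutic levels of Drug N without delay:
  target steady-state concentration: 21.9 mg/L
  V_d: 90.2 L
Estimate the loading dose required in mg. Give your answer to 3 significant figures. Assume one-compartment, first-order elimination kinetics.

LD = Css × Vd = 21.9 × 90.2 = 1975 mg

1980 mg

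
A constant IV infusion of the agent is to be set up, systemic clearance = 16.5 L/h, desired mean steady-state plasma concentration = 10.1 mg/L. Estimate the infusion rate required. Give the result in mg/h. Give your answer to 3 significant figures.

167 mg/h

At steady state, infusion rate R₀ = Css × CL = 10.1 × 16.50 = 166.7 mg/h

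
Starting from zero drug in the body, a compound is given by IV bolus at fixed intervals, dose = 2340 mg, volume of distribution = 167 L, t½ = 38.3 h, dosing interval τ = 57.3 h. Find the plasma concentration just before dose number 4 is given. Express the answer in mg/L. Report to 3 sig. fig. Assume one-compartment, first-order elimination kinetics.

7.35 mg/L

C₀ per dose = Dose / Vd = 2340 / 167 = 14.01 mg/L
k = ln2 / t½ = 0.693147 / 38.3 = 0.01810 h⁻¹
Fraction remaining after one interval: r = e^(−kτ) = e^(−0.01810 × 57.3) = 0.3545
Before dose 4, 3 doses have been given (aged 1τ, 2τ, 3τ).
C_trough = C₀ × (r + r² + … + r^3) = C₀ × r(1−r^3)/(1−r)
        = 14.01 × 0.3545 × (1 − 0.04455) / (1 − 0.3545) = 7.351 mg/L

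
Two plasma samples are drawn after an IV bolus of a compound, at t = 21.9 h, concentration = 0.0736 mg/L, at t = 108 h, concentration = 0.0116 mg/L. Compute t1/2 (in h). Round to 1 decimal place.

32.3 h

k = ln(C₁/C₂) / (t₂ − t₁) = ln(0.0736/0.0116) / (108 − 21.9)
  = 1.848 / 86.10 = 0.02146 h⁻¹
t½ = ln2 / k = 0.693147 / 0.02146 = 32.30 h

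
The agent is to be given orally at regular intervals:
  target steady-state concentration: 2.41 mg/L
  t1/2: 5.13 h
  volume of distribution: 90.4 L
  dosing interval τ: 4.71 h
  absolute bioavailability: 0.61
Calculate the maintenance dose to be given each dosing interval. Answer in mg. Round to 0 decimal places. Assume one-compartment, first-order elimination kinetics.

227 mg

k = ln2 / t½ = 0.693147 / 5.13 = 0.1351 h⁻¹
CL = k × Vd = 0.1351 × 90.4 = 12.21 L/h
At steady state, F × (Dose/τ) = Css × CL.
Dose = Css × CL × τ / F = 2.41 × 12.21 × 4.71 / 0.61 = 227.2 mg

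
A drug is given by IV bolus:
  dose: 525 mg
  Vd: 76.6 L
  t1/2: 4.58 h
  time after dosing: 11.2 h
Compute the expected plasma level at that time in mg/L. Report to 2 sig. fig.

1.3 mg/L

C₀ = Dose / Vd = 525.0 / 76.6 = 6.854 mg/L
k = ln2 / t½ = 0.693147 / 4.58 = 0.1513 h⁻¹
C = C₀ · e^(−k·t) = 6.854 × e^(−0.1513 × 11.2)
  = 6.854 × 0.1837 = 1.259 mg/L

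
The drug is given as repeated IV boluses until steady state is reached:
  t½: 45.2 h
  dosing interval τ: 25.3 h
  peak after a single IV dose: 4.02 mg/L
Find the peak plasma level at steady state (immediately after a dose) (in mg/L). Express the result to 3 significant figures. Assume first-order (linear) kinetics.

k = ln2 / t½ = 0.693147 / 45.2 = 0.01534 h⁻¹
e^(−kτ) = e^(−0.01534 × 25.3) = 0.6783
Accumulation ratio R = 1 / (1 − e^(−kτ)) = 1 / (1 − 0.6783) = 3.108
Steady-state peak = C₀ × R = 4.02 × 3.108 = 12.49 mg/L

12.5 mg/L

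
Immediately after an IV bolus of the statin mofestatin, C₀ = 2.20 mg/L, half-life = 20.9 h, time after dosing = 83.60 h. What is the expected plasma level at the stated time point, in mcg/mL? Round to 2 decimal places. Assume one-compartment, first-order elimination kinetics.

0.14 mcg/mL

k = ln2 / t½ = 0.693147 / 20.9 = 0.03316 h⁻¹
t / t½ = 83.60 / 20.9 = 4 half-lives
C = C₀ × (1/2)^4 = 2.200 × 0.06250 = 0.1375 mg/L
(0.1375 mg/L = 0.1375 mcg/mL)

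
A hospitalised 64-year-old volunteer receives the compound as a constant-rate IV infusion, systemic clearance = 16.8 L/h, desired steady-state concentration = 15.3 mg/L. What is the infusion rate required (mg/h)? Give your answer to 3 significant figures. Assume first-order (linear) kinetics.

257 mg/h

At steady state, infusion rate R₀ = Css × CL = 15.3 × 16.80 = 257.0 mg/h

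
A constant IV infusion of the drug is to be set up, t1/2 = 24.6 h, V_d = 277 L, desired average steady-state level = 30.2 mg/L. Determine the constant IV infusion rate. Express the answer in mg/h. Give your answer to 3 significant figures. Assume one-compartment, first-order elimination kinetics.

k = ln2 / t½ = 0.693147 / 24.6 = 0.02818 h⁻¹
CL = k × Vd = 0.02818 × 277 = 7.806 L/h
At steady state, infusion rate R₀ = Css × CL = 30.2 × 7.806 = 235.7 mg/h

236 mg/h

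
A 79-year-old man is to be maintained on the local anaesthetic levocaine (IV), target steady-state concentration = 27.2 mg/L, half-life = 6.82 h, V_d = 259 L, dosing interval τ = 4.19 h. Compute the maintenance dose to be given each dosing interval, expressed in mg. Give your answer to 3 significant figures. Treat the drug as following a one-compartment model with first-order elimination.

k = ln2 / t½ = 0.693147 / 6.82 = 0.1016 h⁻¹
CL = k × Vd = 0.1016 × 259 = 26.31 L/h
At steady state, Dose/τ = Css × CL.
Dose = Css × CL × τ = 27.2 × 26.31 × 4.19 = 2998 mg

3000 mg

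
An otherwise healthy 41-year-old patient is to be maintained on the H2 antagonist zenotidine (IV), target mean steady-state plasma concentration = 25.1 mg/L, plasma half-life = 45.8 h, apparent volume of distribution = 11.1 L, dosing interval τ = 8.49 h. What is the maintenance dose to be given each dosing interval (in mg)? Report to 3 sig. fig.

35.8 mg

k = ln2 / t½ = 0.693147 / 45.8 = 0.01513 h⁻¹
CL = k × Vd = 0.01513 × 11.1 = 0.1679 L/h
At steady state, Dose/τ = Css × CL.
Dose = Css × CL × τ = 25.1 × 0.1679 × 8.49 = 35.78 mg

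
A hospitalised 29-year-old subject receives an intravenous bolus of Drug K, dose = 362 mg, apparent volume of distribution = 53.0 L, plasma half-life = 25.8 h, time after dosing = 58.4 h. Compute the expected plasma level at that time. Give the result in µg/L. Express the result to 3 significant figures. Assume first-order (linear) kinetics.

1420 µg/L

C₀ = Dose / Vd = 362.0 / 53.0 = 6.830 mg/L
k = ln2 / t½ = 0.693147 / 25.8 = 0.02687 h⁻¹
C = C₀ · e^(−k·t) = 6.830 × e^(−0.02687 × 58.4)
  = 6.830 × 0.2082 = 1.422 mg/L
Convert: 1.422 mg/L × 1000 = 1422 µg/L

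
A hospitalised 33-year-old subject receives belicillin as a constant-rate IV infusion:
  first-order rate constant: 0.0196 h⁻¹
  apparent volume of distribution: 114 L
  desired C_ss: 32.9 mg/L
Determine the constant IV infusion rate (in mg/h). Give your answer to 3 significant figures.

73.5 mg/h

CL = k × Vd = 0.01960 × 114 = 2.234 L/h
At steady state, infusion rate R₀ = Css × CL = 32.9 × 2.234 = 73.50 mg/h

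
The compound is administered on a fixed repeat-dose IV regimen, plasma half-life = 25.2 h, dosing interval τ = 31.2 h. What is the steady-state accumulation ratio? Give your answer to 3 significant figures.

k = ln2 / t½ = 0.693147 / 25.2 = 0.02751 h⁻¹
e^(−kτ) = e^(−0.02751 × 31.2) = 0.4239
Accumulation ratio R = 1 / (1 − e^(−kτ)) = 1 / (1 − 0.4239) = 1.736

1.74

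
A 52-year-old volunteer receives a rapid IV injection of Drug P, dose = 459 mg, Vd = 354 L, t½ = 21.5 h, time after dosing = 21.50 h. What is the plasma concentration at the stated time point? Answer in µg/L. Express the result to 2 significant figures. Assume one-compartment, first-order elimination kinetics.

C₀ = Dose / Vd = 459.0 / 354 = 1.297 mg/L
k = ln2 / t½ = 0.693147 / 21.5 = 0.03224 h⁻¹
t / t½ = 21.50 / 21.5 = 1 half-lives
C = C₀ × (1/2)^1 = 1.297 × 0.5000 = 0.6485 mg/L
Convert: 0.6485 mg/L × 1000 = 648.5 µg/L

650 µg/L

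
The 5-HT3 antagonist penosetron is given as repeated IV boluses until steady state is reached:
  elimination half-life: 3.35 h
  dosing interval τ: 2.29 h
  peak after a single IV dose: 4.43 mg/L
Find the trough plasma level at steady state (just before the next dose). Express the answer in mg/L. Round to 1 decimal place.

7.3 mg/L

k = ln2 / t½ = 0.693147 / 3.35 = 0.2069 h⁻¹
e^(−kτ) = e^(−0.2069 × 2.29) = 0.6226
Accumulation ratio R = 1 / (1 − e^(−kτ)) = 1 / (1 − 0.6226) = 2.650
Steady-state trough = C₀ × R × e^(−kτ) = 4.43 × 2.650 × 0.6226 = 7.309 mg/L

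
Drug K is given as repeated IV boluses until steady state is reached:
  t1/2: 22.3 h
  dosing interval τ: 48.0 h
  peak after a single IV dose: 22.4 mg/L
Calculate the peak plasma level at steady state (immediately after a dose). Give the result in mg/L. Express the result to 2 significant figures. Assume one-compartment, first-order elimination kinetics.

k = ln2 / t½ = 0.693147 / 22.3 = 0.03108 h⁻¹
e^(−kτ) = e^(−0.03108 × 48.0) = 0.2250
Accumulation ratio R = 1 / (1 − e^(−kτ)) = 1 / (1 − 0.2250) = 1.290
Steady-state peak = C₀ × R = 22.4 × 1.290 = 28.90 mg/L

29 mg/L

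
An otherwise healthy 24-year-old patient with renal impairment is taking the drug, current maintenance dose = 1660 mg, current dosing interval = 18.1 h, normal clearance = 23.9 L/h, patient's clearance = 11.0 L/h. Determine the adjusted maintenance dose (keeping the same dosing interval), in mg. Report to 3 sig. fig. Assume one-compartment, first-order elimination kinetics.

764 mg

To keep the same average steady-state level, dosing rate must scale with clearance.
CL ratio = 11.0 / 23.9 = 0.4603
New dose (same interval) = 1660 × 0.4603 = 764.1 mg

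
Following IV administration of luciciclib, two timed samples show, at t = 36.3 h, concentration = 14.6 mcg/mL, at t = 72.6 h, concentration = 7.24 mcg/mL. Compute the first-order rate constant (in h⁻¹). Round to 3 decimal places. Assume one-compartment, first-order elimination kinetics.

0.019 h⁻¹

k = ln(C₁/C₂) / (t₂ − t₁) = ln(14.6/7.24) / (72.6 − 36.3)
  = 0.7014 / 36.30 = 0.01932 h⁻¹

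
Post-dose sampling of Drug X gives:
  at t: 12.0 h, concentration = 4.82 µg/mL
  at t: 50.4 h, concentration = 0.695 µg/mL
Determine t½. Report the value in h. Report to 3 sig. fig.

13.7 h

k = ln(C₁/C₂) / (t₂ − t₁) = ln(4.82/0.695) / (50.4 − 12.0)
  = 1.937 / 38.40 = 0.05044 h⁻¹
t½ = ln2 / k = 0.693147 / 0.05044 = 13.74 h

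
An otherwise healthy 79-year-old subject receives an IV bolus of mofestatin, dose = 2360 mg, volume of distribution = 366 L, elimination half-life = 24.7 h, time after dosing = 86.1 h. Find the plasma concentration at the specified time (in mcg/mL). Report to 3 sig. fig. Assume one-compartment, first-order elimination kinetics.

C₀ = Dose / Vd = 2360 / 366 = 6.448 mg/L
k = ln2 / t½ = 0.693147 / 24.7 = 0.02806 h⁻¹
C = C₀ · e^(−k·t) = 6.448 × e^(−0.02806 × 86.1)
  = 6.448 × 0.08928 = 0.5757 mg/L
(0.5757 mg/L = 0.5757 mcg/mL)

0.576 mcg/mL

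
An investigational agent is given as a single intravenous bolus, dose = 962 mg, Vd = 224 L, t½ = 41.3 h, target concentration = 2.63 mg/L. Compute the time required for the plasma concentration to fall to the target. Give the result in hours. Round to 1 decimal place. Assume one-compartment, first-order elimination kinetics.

29.2 h

C₀ = Dose / Vd = 962.0 / 224 = 4.295 mg/L
k = ln2 / t½ = 0.693147 / 41.3 = 0.01678 h⁻¹
t = ln(C₀ / C) / k = ln(4.295 / 2.63) / 0.01678
  = ln(1.633) / 0.01678 = 0.4904 / 0.01678 = 29.23 h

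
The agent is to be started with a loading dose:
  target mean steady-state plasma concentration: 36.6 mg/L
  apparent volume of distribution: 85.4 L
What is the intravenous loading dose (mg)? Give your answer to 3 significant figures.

LD = Css × Vd = 36.6 × 85.4 = 3126 mg

3130 mg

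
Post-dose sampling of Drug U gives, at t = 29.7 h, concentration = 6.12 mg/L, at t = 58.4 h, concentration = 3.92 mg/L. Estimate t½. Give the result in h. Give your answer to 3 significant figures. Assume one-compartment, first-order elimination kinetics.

44.7 h

k = ln(C₁/C₂) / (t₂ − t₁) = ln(6.12/3.92) / (58.4 − 29.7)
  = 0.4455 / 28.70 = 0.01552 h⁻¹
t½ = ln2 / k = 0.693147 / 0.01552 = 44.66 h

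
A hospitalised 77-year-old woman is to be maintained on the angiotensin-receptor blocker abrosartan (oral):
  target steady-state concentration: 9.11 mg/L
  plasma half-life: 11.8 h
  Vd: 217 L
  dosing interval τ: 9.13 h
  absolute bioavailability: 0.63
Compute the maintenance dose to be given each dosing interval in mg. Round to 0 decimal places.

1683 mg

k = ln2 / t½ = 0.693147 / 11.8 = 0.05874 h⁻¹
CL = k × Vd = 0.05874 × 217 = 12.75 L/h
At steady state, F × (Dose/τ) = Css × CL.
Dose = Css × CL × τ / F = 9.11 × 12.75 × 9.13 / 0.63 = 1683 mg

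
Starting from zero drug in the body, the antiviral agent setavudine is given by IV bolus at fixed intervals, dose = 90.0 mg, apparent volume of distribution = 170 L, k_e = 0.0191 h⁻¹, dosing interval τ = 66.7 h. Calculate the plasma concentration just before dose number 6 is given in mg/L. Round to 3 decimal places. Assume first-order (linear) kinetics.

0.205 mg/L

C₀ per dose = Dose / Vd = 90.0 / 170 = 0.5294 mg/L
Fraction remaining after one interval: r = e^(−kτ) = e^(−0.01910 × 66.7) = 0.2797
Before dose 6, 5 doses have been given (aged 1τ, 2τ, 3τ, 4τ, 5τ).
C_trough = C₀ × (r + r² + … + r^5) = C₀ × r(1−r^5)/(1−r)
        = 0.5294 × 0.2797 × (1 − 0.001712) / (1 − 0.2797) = 0.2052 mg/L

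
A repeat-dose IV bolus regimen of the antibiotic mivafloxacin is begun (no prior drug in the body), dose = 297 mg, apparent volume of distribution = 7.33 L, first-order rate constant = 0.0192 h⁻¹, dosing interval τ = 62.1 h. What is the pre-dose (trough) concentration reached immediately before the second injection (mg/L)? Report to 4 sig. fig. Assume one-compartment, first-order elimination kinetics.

12.30 mg/L

C₀ per dose = Dose / Vd = 297 / 7.33 = 40.52 mg/L
Fraction remaining after one interval: r = e^(−kτ) = e^(−0.01920 × 62.1) = 0.3035
Before dose 2, 1 dose has been given (aged 1τ).
C_trough = C₀ × r = 40.52 × 0.3035 = 12.30 mg/L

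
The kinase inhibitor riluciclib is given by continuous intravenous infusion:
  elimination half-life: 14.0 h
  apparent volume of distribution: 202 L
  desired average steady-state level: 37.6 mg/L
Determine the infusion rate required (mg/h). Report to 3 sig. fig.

376 mg/h

k = ln2 / t½ = 0.693147 / 14.0 = 0.04951 h⁻¹
CL = k × Vd = 0.04951 × 202 = 10.00 L/h
At steady state, infusion rate R₀ = Css × CL = 37.6 × 10.00 = 376.0 mg/h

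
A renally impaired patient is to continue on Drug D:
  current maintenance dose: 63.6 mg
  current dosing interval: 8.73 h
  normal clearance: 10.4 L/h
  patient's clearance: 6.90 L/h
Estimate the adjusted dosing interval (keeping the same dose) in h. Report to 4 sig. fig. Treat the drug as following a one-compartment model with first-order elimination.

To keep the same average steady-state level, dosing rate must scale with clearance.
CL ratio = 6.90 / 10.4 = 0.6635
New interval (same dose) = 8.73 / 0.6635 = 13.16 h

13.16 h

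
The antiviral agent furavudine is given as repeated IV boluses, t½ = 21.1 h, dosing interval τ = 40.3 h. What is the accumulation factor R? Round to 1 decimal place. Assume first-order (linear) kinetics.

1.4

k = ln2 / t½ = 0.693147 / 21.1 = 0.03285 h⁻¹
e^(−kτ) = e^(−0.03285 × 40.3) = 0.2661
Accumulation ratio R = 1 / (1 − e^(−kτ)) = 1 / (1 − 0.2661) = 1.363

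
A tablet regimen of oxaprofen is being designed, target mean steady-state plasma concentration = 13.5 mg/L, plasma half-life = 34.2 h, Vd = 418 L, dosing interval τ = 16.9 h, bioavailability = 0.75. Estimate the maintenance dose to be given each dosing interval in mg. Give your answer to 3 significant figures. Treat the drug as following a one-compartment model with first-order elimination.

2580 mg

k = ln2 / t½ = 0.693147 / 34.2 = 0.02027 h⁻¹
CL = k × Vd = 0.02027 × 418 = 8.473 L/h
At steady state, F × (Dose/τ) = Css × CL.
Dose = Css × CL × τ / F = 13.5 × 8.473 × 16.9 / 0.75 = 2577 mg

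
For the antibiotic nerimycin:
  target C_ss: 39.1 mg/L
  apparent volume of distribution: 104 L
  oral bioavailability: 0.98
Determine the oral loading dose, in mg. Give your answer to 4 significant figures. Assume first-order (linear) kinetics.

4149 mg

LD = Css × Vd / F = 39.1 × 104 / 0.98 = 4149 mg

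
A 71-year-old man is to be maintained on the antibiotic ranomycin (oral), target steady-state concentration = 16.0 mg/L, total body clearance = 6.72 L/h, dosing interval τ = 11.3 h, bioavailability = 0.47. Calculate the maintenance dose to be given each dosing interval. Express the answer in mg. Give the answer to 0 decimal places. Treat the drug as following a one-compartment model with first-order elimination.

2585 mg

At steady state, F × (Dose/τ) = Css × CL.
Dose = Css × CL × τ / F = 16.0 × 6.720 × 11.3 / 0.47 = 2585 mg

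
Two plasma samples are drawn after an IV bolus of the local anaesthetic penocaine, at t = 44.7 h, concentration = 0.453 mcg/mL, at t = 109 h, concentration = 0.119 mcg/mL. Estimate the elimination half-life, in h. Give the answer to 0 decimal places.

k = ln(C₁/C₂) / (t₂ − t₁) = ln(0.453/0.119) / (109 − 44.7)
  = 1.337 / 64.30 = 0.02079 h⁻¹
t½ = ln2 / k = 0.693147 / 0.02079 = 33.34 h

33 h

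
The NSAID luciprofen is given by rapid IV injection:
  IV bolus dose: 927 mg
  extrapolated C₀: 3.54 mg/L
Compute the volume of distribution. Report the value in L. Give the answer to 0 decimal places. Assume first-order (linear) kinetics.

Vd = Dose / C₀ = 927.0 / 3.54 = 261.9 L

262 L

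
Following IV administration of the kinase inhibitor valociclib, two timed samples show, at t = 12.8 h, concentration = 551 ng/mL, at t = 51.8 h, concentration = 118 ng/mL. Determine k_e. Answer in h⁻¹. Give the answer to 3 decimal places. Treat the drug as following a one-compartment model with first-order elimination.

k = ln(C₁/C₂) / (t₂ − t₁) = ln(551/118) / (51.8 − 12.8)
  = 1.541 / 39.00 = 0.03951 h⁻¹

0.040 h⁻¹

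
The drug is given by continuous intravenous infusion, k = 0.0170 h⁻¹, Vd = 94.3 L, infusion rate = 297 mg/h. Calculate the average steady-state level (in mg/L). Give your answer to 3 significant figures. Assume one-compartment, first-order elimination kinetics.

185 mg/L

CL = k × Vd = 0.01700 × 94.3 = 1.603 L/h
At steady state Css = R₀ / CL = 297 / 1.603 = 185.3 mg/L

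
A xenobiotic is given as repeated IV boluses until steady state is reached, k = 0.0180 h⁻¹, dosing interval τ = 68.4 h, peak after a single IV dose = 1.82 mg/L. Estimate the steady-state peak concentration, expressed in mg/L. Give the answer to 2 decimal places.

e^(−kτ) = e^(−0.01800 × 68.4) = 0.2919
Accumulation ratio R = 1 / (1 − e^(−kτ)) = 1 / (1 − 0.2919) = 1.412
Steady-state peak = C₀ × R = 1.82 × 1.412 = 2.570 mg/L

2.57 mg/L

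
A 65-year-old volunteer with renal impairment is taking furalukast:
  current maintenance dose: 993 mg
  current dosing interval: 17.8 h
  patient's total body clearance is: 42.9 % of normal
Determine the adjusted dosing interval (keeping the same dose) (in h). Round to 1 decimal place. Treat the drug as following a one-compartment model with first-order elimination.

To keep the same average steady-state level, dosing rate must scale with clearance.
CL ratio = 42.9 / 100 = 0.4290
New interval (same dose) = 17.8 / 0.4290 = 41.49 h

41.5 h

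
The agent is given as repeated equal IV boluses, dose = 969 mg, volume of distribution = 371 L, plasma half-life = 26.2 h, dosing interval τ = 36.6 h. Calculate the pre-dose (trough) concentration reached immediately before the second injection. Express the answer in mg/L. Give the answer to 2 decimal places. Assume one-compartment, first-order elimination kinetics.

C₀ per dose = Dose / Vd = 969 / 371 = 2.612 mg/L
k = ln2 / t½ = 0.693147 / 26.2 = 0.02646 h⁻¹
Fraction remaining after one interval: r = e^(−kτ) = e^(−0.02646 × 36.6) = 0.3797
Before dose 2, 1 dose has been given (aged 1τ).
C_trough = C₀ × r = 2.612 × 0.3797 = 0.9918 mg/L

0.99 mg/L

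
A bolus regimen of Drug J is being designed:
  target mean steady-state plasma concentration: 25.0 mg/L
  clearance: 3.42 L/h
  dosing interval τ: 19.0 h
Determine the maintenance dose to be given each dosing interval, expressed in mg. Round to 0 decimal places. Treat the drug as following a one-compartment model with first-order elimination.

1625 mg

At steady state, Dose/τ = Css × CL.
Dose = Css × CL × τ = 25.0 × 3.420 × 19.0 = 1625 mg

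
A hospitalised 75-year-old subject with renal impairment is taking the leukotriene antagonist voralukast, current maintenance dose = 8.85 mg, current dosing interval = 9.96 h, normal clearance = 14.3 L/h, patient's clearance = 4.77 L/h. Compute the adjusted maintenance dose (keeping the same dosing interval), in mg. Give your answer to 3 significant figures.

2.95 mg

To keep the same average steady-state level, dosing rate must scale with clearance.
CL ratio = 4.77 / 14.3 = 0.3336
New dose (same interval) = 8.85 × 0.3336 = 2.952 mg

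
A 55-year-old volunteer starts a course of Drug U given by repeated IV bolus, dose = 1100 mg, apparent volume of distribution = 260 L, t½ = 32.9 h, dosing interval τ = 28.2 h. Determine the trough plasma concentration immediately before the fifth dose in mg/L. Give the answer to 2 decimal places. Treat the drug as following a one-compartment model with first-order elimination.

4.73 mg/L

C₀ per dose = Dose / Vd = 1100 / 260 = 4.231 mg/L
k = ln2 / t½ = 0.693147 / 32.9 = 0.02107 h⁻¹
Fraction remaining after one interval: r = e^(−kτ) = e^(−0.02107 × 28.2) = 0.5520
Before dose 5, 4 doses have been given (aged 1τ, 2τ, 3τ, 4τ).
C_trough = C₀ × (r + r² + … + r^4) = C₀ × r(1−r^4)/(1−r)
        = 4.231 × 0.5520 × (1 − 0.09284) / (1 − 0.5520) = 4.729 mg/L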